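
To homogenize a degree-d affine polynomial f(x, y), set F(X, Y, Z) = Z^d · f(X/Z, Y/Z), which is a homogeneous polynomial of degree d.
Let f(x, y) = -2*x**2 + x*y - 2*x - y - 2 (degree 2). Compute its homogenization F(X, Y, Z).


F(X, Y, Z) = -2*X**2 + X*Y - 2*X*Z - Y*Z - 2*Z**2

deg(f) = 2.
Substitute x = X/Z, y = Y/Z into f, then multiply by Z^2.
  monomial -2·x^2·y^0 ↦ -2·X^2·Y^0·Z^0.
  monomial 1·x^1·y^1 ↦ 1·X^1·Y^1·Z^0.
  monomial -2·x^1·y^0 ↦ -2·X^1·Y^0·Z^1.
  monomial -1·x^0·y^1 ↦ -1·X^0·Y^1·Z^1.
  monomial -2·x^0·y^0 ↦ -2·X^0·Y^0·Z^2.
Collecting: F(X, Y, Z) = -2*X**2 + X*Y - 2*X*Z - Y*Z - 2*Z**2.


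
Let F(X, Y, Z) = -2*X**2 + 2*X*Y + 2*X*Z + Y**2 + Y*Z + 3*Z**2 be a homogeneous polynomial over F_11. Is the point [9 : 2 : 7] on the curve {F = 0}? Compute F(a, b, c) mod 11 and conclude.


F(9,2,7) ≡ 0 (mod 11); P is on the curve.

Evaluate F(9, 2, 7) term-by-term (mod 11).
  -2*X**2 ↦ -2·81·1·1 = -162
  2*X*Y ↦ 2·9·2·1 = 36
  2*X*Z ↦ 2·9·1·7 = 126
  Y**2 ↦ 1·1·4·1 = 4
  Y*Z ↦ 1·1·2·7 = 14
  3*Z**2 ↦ 3·1·1·49 = 147
Sum: F(9, 2, 7) = (-162) + (36) + (126) + (4) + (14) + (147) = 165.
Reducing mod 11: 165 ≡ 0 (mod 11).
Since F(a, b, c) ≡ 0 (mod 11), P lies on the curve.


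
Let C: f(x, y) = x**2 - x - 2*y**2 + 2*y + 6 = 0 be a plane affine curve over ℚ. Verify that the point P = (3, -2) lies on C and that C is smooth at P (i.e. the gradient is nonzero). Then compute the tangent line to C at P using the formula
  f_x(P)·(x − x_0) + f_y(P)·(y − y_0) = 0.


Tangent line at P: 5*x + 10*y + 5 = 0.

Step 1: f(3, -2) = 0, so P lies on C.
Step 2: partial derivatives
  f_x(x, y) = 2*x - 1, f_y(x, y) = 2 - 4*y.
  f_x(P) = 5, f_y(P) = 10 (gradient nonzero, so P is smooth).
Step 3: tangent line at P: 5·(x − 3) + 10·(y − -2) = 0.
Expanding: 5*x + 10*y + 5 = 0.


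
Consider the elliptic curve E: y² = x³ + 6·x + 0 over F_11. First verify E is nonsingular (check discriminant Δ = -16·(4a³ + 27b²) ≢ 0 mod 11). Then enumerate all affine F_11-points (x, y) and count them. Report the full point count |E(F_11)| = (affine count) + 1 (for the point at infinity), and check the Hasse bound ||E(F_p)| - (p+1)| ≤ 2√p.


Affine points = {(0, 0), (2, 3), (2, 8), (3, 1), (3, 10), (4, 0), (5, 1), (5, 10), (7, 0), (10, 2), (10, 9)}; affine count = 11; |E(F_11)| = 12.

Discriminant check: Δ ∝ 4a³ + 27b² = 4·6³ + 27·0² = 4·216 + 27·0 ≡ 6 (mod 11). Nonzero ⇒ E is nonsingular.
For each x ∈ F_11, compute rhs = x³ + 6·x + 0 mod 11, then count y ∈ F_11 with y² ≡ rhs.
  x = 0: rhs = 0, matching y values: 0 (1 points).
  x = 1: rhs = 7, matching y values: none (0 points).
  x = 2: rhs = 9, matching y values: 3, 8 (2 points).
  x = 3: rhs = 1, matching y values: 1, 10 (2 points).
  x = 4: rhs = 0, matching y values: 0 (1 points).
  x = 5: rhs = 1, matching y values: 1, 10 (2 points).
  x = 6: rhs = 10, matching y values: none (0 points).
  x = 7: rhs = 0, matching y values: 0 (1 points).
  x = 8: rhs = 10, matching y values: none (0 points).
  x = 9: rhs = 2, matching y values: none (0 points).
  x = 10: rhs = 4, matching y values: 2, 9 (2 points).
Total affine count: 11.
Full point count |E(F_11)| = 11 + 1 = 12.
Hasse bound: |12 − (11+1)| = |0| = 0 ≤ 2√11 ≈ 6.6332 ✓.


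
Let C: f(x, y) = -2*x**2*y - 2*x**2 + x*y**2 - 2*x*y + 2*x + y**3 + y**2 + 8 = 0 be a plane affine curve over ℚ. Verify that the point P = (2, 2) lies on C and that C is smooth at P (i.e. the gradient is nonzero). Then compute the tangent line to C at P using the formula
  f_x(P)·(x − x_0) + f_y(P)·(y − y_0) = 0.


Tangent line at P: -22*x + 12*y + 20 = 0.

Step 1: f(2, 2) = 0, so P lies on C.
Step 2: partial derivatives
  f_x(x, y) = -4*x*y - 4*x + y**2 - 2*y + 2, f_y(x, y) = -2*x**2 + 2*x*y - 2*x + 3*y**2 + 2*y.
  f_x(P) = -22, f_y(P) = 12 (gradient nonzero, so P is smooth).
Step 3: tangent line at P: -22·(x − 2) + 12·(y − 2) = 0.
Expanding: -22*x + 12*y + 20 = 0.


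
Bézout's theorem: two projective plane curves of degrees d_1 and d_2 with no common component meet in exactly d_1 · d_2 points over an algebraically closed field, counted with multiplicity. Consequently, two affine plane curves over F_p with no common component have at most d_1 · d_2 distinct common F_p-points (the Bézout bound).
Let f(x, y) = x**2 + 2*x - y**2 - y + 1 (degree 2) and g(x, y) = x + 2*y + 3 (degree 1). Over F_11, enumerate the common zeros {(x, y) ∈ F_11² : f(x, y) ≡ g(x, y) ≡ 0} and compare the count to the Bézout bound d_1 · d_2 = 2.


Common zeros: {(7, 6), (10, 10)}; count = 2; Bézout bound = 2.

deg(f) = 2, deg(g) = 1, so Bézout bound = 2.
Scan x ∈ F_11. For each x, list the y ∈ F_11 with f(x, y) ≡ 0 and those with g(x, y) ≡ 0 (mod 11); the common zeros in that column are the intersection.
  x = 0: f ≡ 0 at y ∈ {3, 7}; g ≡ 0 at y ∈ {4}; common: ∅.
  x = 1: f ≡ 0 at y ∈ ∅; g ≡ 0 at y ∈ {9}; common: ∅.
  x = 2: f ≡ 0 at y ∈ {4, 6}; g ≡ 0 at y ∈ {3}; common: ∅.
  x = 3: f ≡ 0 at y ∈ ∅; g ≡ 0 at y ∈ {8}; common: ∅.
  x = 4: f ≡ 0 at y ∈ ∅; g ≡ 0 at y ∈ {2}; common: ∅.
  x = 5: f ≡ 0 at y ∈ ∅; g ≡ 0 at y ∈ {7}; common: ∅.
  x = 6: f ≡ 0 at y ∈ ∅; g ≡ 0 at y ∈ {1}; common: ∅.
  x = 7: f ≡ 0 at y ∈ {4, 6}; g ≡ 0 at y ∈ {6}; common: {6}.
  x = 8: f ≡ 0 at y ∈ ∅; g ≡ 0 at y ∈ {0}; common: ∅.
  x = 9: f ≡ 0 at y ∈ {3, 7}; g ≡ 0 at y ∈ {5}; common: ∅.
  x = 10: f ≡ 0 at y ∈ {0, 10}; g ≡ 0 at y ∈ {10}; common: {10}.
Collecting: common zeros = {(7, 6), (10, 10)}, so the count is 2.
Comparison with the Bézout bound: 2 ≤ 2 = deg(f)·deg(g), as expected for curves with no common component (the bound is attained).


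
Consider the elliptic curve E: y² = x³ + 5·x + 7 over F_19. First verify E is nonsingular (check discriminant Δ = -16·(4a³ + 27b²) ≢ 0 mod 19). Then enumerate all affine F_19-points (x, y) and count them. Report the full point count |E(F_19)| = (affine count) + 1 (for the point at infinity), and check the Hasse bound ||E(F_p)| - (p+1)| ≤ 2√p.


Affine points = {(0, 8), (0, 11), (2, 5), (2, 14), (3, 7), (3, 12), (5, 9), (5, 10), (6, 5), (6, 14), (7, 9), (7, 10), (11, 5), (11, 14), (12, 3), (12, 16), (14, 3), (14, 16), (18, 1), (18, 18)}; affine count = 20; |E(F_19)| = 21.

Discriminant check: Δ ∝ 4a³ + 27b² = 4·5³ + 27·7² = 4·125 + 27·49 ≡ 18 (mod 19). Nonzero ⇒ E is nonsingular.
For each x ∈ F_19, compute rhs = x³ + 5·x + 7 mod 19, then count y ∈ F_19 with y² ≡ rhs.
  x = 0: rhs = 7, matching y values: 8, 11 (2 points).
  x = 1: rhs = 13, matching y values: none (0 points).
  x = 2: rhs = 6, matching y values: 5, 14 (2 points).
  x = 3: rhs = 11, matching y values: 7, 12 (2 points).
  x = 4: rhs = 15, matching y values: none (0 points).
  x = 5: rhs = 5, matching y values: 9, 10 (2 points).
  x = 6: rhs = 6, matching y values: 5, 14 (2 points).
  x = 7: rhs = 5, matching y values: 9, 10 (2 points).
  x = 8: rhs = 8, matching y values: none (0 points).
  x = 9: rhs = 2, matching y values: none (0 points).
  x = 10: rhs = 12, matching y values: none (0 points).
  x = 11: rhs = 6, matching y values: 5, 14 (2 points).
  x = 12: rhs = 9, matching y values: 3, 16 (2 points).
  x = 13: rhs = 8, matching y values: none (0 points).
  x = 14: rhs = 9, matching y values: 3, 16 (2 points).
  x = 15: rhs = 18, matching y values: none (0 points).
  x = 16: rhs = 3, matching y values: none (0 points).
  x = 17: rhs = 8, matching y values: none (0 points).
  x = 18: rhs = 1, matching y values: 1, 18 (2 points).
Total affine count: 20.
Full point count |E(F_19)| = 20 + 1 = 21.
Hasse bound: |21 − (19+1)| = |1| = 1 ≤ 2√19 ≈ 8.7178 ✓.


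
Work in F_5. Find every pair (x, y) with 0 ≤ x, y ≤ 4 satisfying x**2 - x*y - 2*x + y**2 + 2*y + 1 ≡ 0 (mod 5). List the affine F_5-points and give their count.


Affine F_5-points: {(0, 4), (1, 0), (1, 4), (2, 2), (2, 3), (3, 3)}; count = 6.

For each of the 25 pairs (x, y) ∈ F_5², evaluate f(x, y) mod 5. Record the zeros.
  x = 0: [0↦1, 1↦4, 2↦4, 3↦1, 4↦0]  zeros at y ∈ {4}
  x = 1: [0↦0, 1↦2, 2↦1, 3↦2, 4↦0]  zeros at y ∈ {0, 4}
  x = 2: [0↦1, 1↦2, 2↦0, 3↦0, 4↦2]  zeros at y ∈ {2, 3}
  x = 3: [0↦4, 1↦4, 2↦1, 3↦0, 4↦1]  zeros at y ∈ {3}
  x = 4: [0↦4, 1↦3, 2↦4, 3↦2, 4↦2]  zeros at y ∈ ∅
Collecting zeros: affine points = {(0, 4), (1, 0), (1, 4), (2, 2), (2, 3), (3, 3)}.
Total count |C(F_5)_aff| = 6.


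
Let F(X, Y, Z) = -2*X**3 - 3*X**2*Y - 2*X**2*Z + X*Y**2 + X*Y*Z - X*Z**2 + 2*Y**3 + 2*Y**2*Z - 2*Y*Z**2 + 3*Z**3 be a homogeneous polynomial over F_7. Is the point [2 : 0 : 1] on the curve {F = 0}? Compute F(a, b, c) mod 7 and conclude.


F(2,0,1) ≡ 5 (mod 7); P is NOT on the curve.

Evaluate F(2, 0, 1) term-by-term (mod 7).
  -2*X**3 ↦ -2·8·1·1 = -16
  -3*X**2*Y ↦ -3·4·0·1 = 0
  -2*X**2*Z ↦ -2·4·1·1 = -8
  X*Y**2 ↦ 1·2·0·1 = 0
  X*Y*Z ↦ 1·2·0·1 = 0
  -X*Z**2 ↦ -1·2·1·1 = -2
  2*Y**3 ↦ 2·1·0·1 = 0
  2*Y**2*Z ↦ 2·1·0·1 = 0
  -2*Y*Z**2 ↦ -2·1·0·1 = 0
  3*Z**3 ↦ 3·1·1·1 = 3
Sum: F(2, 0, 1) = (-16) + (0) + (-8) + (0) + (0) + (-2) + (0) + (0) + (0) + (3) = -23.
Reducing mod 7: -23 ≡ 5 (mod 7).
Since F(a, b, c) ≡ 5 ≠ 0 (mod 7), P does NOT lie on the curve.


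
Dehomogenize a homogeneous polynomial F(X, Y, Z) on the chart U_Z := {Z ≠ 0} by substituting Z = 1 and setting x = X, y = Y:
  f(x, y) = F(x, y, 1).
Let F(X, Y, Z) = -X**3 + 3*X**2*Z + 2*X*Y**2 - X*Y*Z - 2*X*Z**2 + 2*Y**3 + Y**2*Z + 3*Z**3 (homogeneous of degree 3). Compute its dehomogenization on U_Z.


f(x, y) = -x**3 + 3*x**2 + 2*x*y**2 - x*y - 2*x + 2*y**3 + y**2 + 3

On U_Z we set Z = 1. Each monomial c·X^i·Y^j·Z^k in F becomes c·x^i·y^j·1^k = c·x^i·y^j.
Substituting Z = 1: F(X, Y, 1) = -x**3 + 3*x**2 + 2*x*y**2 - x*y - 2*x + 2*y**3 + y**2 + 3.
Note: deg(f) ≤ deg(F) = 3; strict inequality happens when F is divisible by Z (lost terms).


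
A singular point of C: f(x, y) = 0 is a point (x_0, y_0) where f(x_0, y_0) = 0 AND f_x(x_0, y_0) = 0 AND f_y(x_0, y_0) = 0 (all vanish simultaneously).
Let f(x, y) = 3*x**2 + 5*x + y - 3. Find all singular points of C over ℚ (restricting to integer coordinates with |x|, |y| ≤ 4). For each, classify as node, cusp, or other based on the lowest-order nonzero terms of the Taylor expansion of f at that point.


No singular points in the scanned grid; C is smooth there.

Compute partial derivatives:
  f_x = 6*x + 5.
  f_y = 1.
f_y = 1 is a nonzero constant, so f_y never vanishes: no point (x, y) can satisfy f = f_x = f_y = 0. In particular no (x, y) ∈ {−4, ..., 4}² is singular; the curve is smooth.


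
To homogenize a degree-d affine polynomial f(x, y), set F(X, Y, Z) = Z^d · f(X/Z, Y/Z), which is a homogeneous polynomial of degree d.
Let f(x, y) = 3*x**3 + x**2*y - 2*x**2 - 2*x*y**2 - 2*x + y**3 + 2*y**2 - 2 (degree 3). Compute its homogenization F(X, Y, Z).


F(X, Y, Z) = 3*X**3 + X**2*Y - 2*X**2*Z - 2*X*Y**2 - 2*X*Z**2 + Y**3 + 2*Y**2*Z - 2*Z**3

deg(f) = 3.
Substitute x = X/Z, y = Y/Z into f, then multiply by Z^3.
  monomial 3·x^3·y^0 ↦ 3·X^3·Y^0·Z^0.
  monomial 1·x^2·y^1 ↦ 1·X^2·Y^1·Z^0.
  monomial -2·x^2·y^0 ↦ -2·X^2·Y^0·Z^1.
  monomial -2·x^1·y^2 ↦ -2·X^1·Y^2·Z^0.
  monomial -2·x^1·y^0 ↦ -2·X^1·Y^0·Z^2.
  monomial 1·x^0·y^3 ↦ 1·X^0·Y^3·Z^0.
  monomial 2·x^0·y^2 ↦ 2·X^0·Y^2·Z^1.
  monomial -2·x^0·y^0 ↦ -2·X^0·Y^0·Z^3.
Collecting: F(X, Y, Z) = 3*X**3 + X**2*Y - 2*X**2*Z - 2*X*Y**2 - 2*X*Z**2 + Y**3 + 2*Y**2*Z - 2*Z**3.


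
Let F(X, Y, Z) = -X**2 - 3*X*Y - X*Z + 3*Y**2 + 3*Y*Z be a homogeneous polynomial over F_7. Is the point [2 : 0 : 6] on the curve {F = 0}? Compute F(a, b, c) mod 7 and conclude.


F(2,0,6) ≡ 5 (mod 7); P is NOT on the curve.

Evaluate F(2, 0, 6) term-by-term (mod 7).
  -X**2 ↦ -1·4·1·1 = -4
  -3*X*Y ↦ -3·2·0·1 = 0
  -X*Z ↦ -1·2·1·6 = -12
  3*Y**2 ↦ 3·1·0·1 = 0
  3*Y*Z ↦ 3·1·0·6 = 0
Sum: F(2, 0, 6) = (-4) + (0) + (-12) + (0) + (0) = -16.
Reducing mod 7: -16 ≡ 5 (mod 7).
Since F(a, b, c) ≡ 5 ≠ 0 (mod 7), P does NOT lie on the curve.


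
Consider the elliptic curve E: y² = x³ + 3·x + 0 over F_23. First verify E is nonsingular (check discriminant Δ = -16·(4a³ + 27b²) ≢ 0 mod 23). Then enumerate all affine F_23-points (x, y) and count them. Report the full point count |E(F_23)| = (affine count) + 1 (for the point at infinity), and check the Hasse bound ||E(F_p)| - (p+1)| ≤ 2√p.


Affine points = {(0, 0), (1, 2), (1, 21), (3, 6), (3, 17), (5, 5), (5, 18), (6, 2), (6, 21), (10, 8), (10, 15), (12, 4), (12, 19), (14, 7), (14, 16), (15, 4), (15, 19), (16, 2), (16, 21), (19, 4), (19, 19), (21, 3), (21, 20)}; affine count = 23; |E(F_23)| = 24.

Discriminant check: Δ ∝ 4a³ + 27b² = 4·3³ + 27·0² = 4·27 + 27·0 ≡ 16 (mod 23). Nonzero ⇒ E is nonsingular.
For each x ∈ F_23, compute rhs = x³ + 3·x + 0 mod 23, then count y ∈ F_23 with y² ≡ rhs.
  x = 0: rhs = 0, matching y values: 0 (1 points).
  x = 1: rhs = 4, matching y values: 2, 21 (2 points).
  x = 2: rhs = 14, matching y values: none (0 points).
  x = 3: rhs = 13, matching y values: 6, 17 (2 points).
  x = 4: rhs = 7, matching y values: none (0 points).
  x = 5: rhs = 2, matching y values: 5, 18 (2 points).
  x = 6: rhs = 4, matching y values: 2, 21 (2 points).
  x = 7: rhs = 19, matching y values: none (0 points).
  x = 8: rhs = 7, matching y values: none (0 points).
  x = 9: rhs = 20, matching y values: none (0 points).
  x = 10: rhs = 18, matching y values: 8, 15 (2 points).
  x = 11: rhs = 7, matching y values: none (0 points).
  x = 12: rhs = 16, matching y values: 4, 19 (2 points).
  x = 13: rhs = 5, matching y values: none (0 points).
  x = 14: rhs = 3, matching y values: 7, 16 (2 points).
  x = 15: rhs = 16, matching y values: 4, 19 (2 points).
  x = 16: rhs = 4, matching y values: 2, 21 (2 points).
  x = 17: rhs = 19, matching y values: none (0 points).
  x = 18: rhs = 21, matching y values: none (0 points).
  x = 19: rhs = 16, matching y values: 4, 19 (2 points).
  x = 20: rhs = 10, matching y values: none (0 points).
  x = 21: rhs = 9, matching y values: 3, 20 (2 points).
  x = 22: rhs = 19, matching y values: none (0 points).
Total affine count: 23.
Full point count |E(F_23)| = 23 + 1 = 24.
Hasse bound: |24 − (23+1)| = |0| = 0 ≤ 2√23 ≈ 9.5917 ✓.


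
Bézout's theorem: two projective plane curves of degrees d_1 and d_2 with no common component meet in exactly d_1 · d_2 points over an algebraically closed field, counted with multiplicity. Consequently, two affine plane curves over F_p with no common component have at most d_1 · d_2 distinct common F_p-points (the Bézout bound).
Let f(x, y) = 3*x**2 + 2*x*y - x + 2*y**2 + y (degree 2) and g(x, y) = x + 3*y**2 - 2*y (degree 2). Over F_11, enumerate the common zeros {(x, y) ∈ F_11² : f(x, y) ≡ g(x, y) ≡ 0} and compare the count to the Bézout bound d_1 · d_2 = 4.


Common zeros: {(0, 0)}; count = 1; Bézout bound = 4.

deg(f) = 2, deg(g) = 2, so Bézout bound = 4.
Scan x ∈ F_11. For each x, list the y ∈ F_11 with f(x, y) ≡ 0 and those with g(x, y) ≡ 0 (mod 11); the common zeros in that column are the intersection.
  x = 0: f ≡ 0 at y ∈ {0, 5}; g ≡ 0 at y ∈ {0, 8}; common: {0}.
  x = 1: f ≡ 0 at y ∈ {7, 8}; g ≡ 0 at y ∈ {3, 5}; common: ∅.
  x = 2: f ≡ 0 at y ∈ {7}; g ≡ 0 at y ∈ ∅; common: ∅.
  x = 3: f ≡ 0 at y ∈ {1}; g ≡ 0 at y ∈ {2, 6}; common: ∅.
  x = 4: f ≡ 0 at y ∈ {0, 1}; g ≡ 0 at y ∈ {4}; common: ∅.
  x = 5: f ≡ 0 at y ∈ {3, 8}; g ≡ 0 at y ∈ ∅; common: ∅.
  x = 6: f ≡ 0 at y ∈ ∅; g ≡ 0 at y ∈ {9, 10}; common: ∅.
  x = 7: f ≡ 0 at y ∈ ∅; g ≡ 0 at y ∈ ∅; common: ∅.
  x = 8: f ≡ 0 at y ∈ {3, 5}; g ≡ 0 at y ∈ ∅; common: ∅.
  x = 9: f ≡ 0 at y ∈ ∅; g ≡ 0 at y ∈ ∅; common: ∅.
  x = 10: f ≡ 0 at y ∈ ∅; g ≡ 0 at y ∈ {1, 7}; common: ∅.
Collecting: common zeros = {(0, 0)}, so the count is 1.
Comparison with the Bézout bound: 1 ≤ 4 = deg(f)·deg(g), as expected for curves with no common component (the affine F_11-count falls short of the bound because intersections may lie at infinity, over extension fields, or carry multiplicity).


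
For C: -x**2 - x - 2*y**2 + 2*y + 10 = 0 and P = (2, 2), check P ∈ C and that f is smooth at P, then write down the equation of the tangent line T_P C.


Tangent line at P: -5*x - 6*y + 22 = 0.

Step 1: f(2, 2) = 0, so P lies on C.
Step 2: partial derivatives
  f_x(x, y) = -2*x - 1, f_y(x, y) = 2 - 4*y.
  f_x(P) = -5, f_y(P) = -6 (gradient nonzero, so P is smooth).
Step 3: tangent line at P: -5·(x − 2) + -6·(y − 2) = 0.
Expanding: -5*x - 6*y + 22 = 0.


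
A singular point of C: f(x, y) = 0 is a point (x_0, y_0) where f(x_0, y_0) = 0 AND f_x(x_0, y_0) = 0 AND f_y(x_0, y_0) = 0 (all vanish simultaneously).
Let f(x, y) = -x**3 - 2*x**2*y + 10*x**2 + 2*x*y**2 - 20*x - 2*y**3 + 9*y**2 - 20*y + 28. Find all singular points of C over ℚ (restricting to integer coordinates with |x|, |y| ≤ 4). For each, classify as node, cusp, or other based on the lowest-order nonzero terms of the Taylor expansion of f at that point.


Singular points: {(2, 2)}; classification: cusp.

Compute partial derivatives:
  f_x = -3*x**2 - 4*x*y + 20*x + 2*y**2 - 20.
  f_y = -2*x**2 + 4*x*y - 6*y**2 + 18*y - 20.
Scan x_0 ∈ {−4, ..., 4}. For each x_0, f_y(x_0, y) is a polynomial in y; find its integer roots y ∈ {−4, ..., 4}, then test f_x and f at those candidates.
  x = -4: f_y(-4, y) = -6*y**2 + 2*y - 52; no integer root y with |y| ≤ 4.
  x = -3: f_y(-3, y) = -6*y**2 + 6*y - 38; no integer root y with |y| ≤ 4.
  x = -2: f_y(-2, y) = -6*y**2 + 10*y - 28; no integer root y with |y| ≤ 4.
  x = -1: f_y(-1, y) = -6*y**2 + 14*y - 22; no integer root y with |y| ≤ 4.
  x = 0: f_y(0, y) = -6*y**2 + 18*y - 20; no integer root y with |y| ≤ 4.
  x = 1: f_y(1, y) = -6*y**2 + 22*y - 22; no integer root y with |y| ≤ 4.
  x = 2: f_y(2, y) = -6*y**2 + 26*y - 28; vanishes at y ∈ {2}. (2, 2): f_x = 0, f = 0 — SINGULAR.
  x = 3: f_y(3, y) = -6*y**2 + 30*y - 38; no integer root y with |y| ≤ 4.
  x = 4: f_y(4, y) = -6*y**2 + 34*y - 52; no integer root y with |y| ≤ 4.
Only singular point on the grid: (2, 2).
Classify: substitute x = 2 + u, y = 2 + v and expand: f = -u**3 - 2*u**2*v + 2*u*v**2 - 2*v**3 + v**2.
No constant or linear terms (consistent with a singular point). Quadratic part: v**2. Cubic part: -u**3 - 2*u**2*v + 2*u*v**2 - 2*v**3.
The quadratic part v**2 is a perfect square, so there is a single (double) tangent line v = 0, i.e. y = 2. Restricting the cubic part to that line (v = 0) leaves -u**3 ≠ 0, so f is not divisible by v and the branch is v² ≈ u**3 to lowest order — this is a cusp.
Classification: cusp.


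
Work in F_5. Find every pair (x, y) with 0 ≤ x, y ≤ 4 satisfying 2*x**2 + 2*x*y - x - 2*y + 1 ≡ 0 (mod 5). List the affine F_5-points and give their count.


Affine F_5-points: {(0, 3), (2, 4), (3, 1), (4, 1)}; count = 4.

For each of the 25 pairs (x, y) ∈ F_5², evaluate f(x, y) mod 5. Record the zeros.
  x = 0: [0↦1, 1↦4, 2↦2, 3↦0, 4↦3]  zeros at y ∈ {3}
  x = 1: [0↦2, 1↦2, 2↦2, 3↦2, 4↦2]  zeros at y ∈ ∅
  x = 2: [0↦2, 1↦4, 2↦1, 3↦3, 4↦0]  zeros at y ∈ {4}
  x = 3: [0↦1, 1↦0, 2↦4, 3↦3, 4↦2]  zeros at y ∈ {1}
  x = 4: [0↦4, 1↦0, 2↦1, 3↦2, 4↦3]  zeros at y ∈ {1}
Collecting zeros: affine points = {(0, 3), (2, 4), (3, 1), (4, 1)}.
Total count |C(F_5)_aff| = 4.


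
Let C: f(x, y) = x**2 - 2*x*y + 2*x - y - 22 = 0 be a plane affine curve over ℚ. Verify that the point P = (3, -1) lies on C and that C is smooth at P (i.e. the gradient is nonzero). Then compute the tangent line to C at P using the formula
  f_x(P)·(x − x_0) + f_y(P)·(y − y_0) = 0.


Tangent line at P: 10*x - 7*y - 37 = 0.

Step 1: f(3, -1) = 0, so P lies on C.
Step 2: partial derivatives
  f_x(x, y) = 2*x - 2*y + 2, f_y(x, y) = -2*x - 1.
  f_x(P) = 10, f_y(P) = -7 (gradient nonzero, so P is smooth).
Step 3: tangent line at P: 10·(x − 3) + -7·(y − -1) = 0.
Expanding: 10*x - 7*y - 37 = 0.


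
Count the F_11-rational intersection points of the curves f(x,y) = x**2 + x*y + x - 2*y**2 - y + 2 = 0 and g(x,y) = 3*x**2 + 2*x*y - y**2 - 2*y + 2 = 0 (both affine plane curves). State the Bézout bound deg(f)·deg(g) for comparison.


Common zeros: {(6, 0), (8, 6)}; count = 2; Bézout bound = 4.

deg(f) = 2, deg(g) = 2, so Bézout bound = 4.
Scan x ∈ F_11. For each x, list the y ∈ F_11 with f(x, y) ≡ 0 and those with g(x, y) ≡ 0 (mod 11); the common zeros in that column are the intersection.
  x = 0: f ≡ 0 at y ∈ ∅; g ≡ 0 at y ∈ {4, 5}; common: ∅.
  x = 1: f ≡ 0 at y ∈ ∅; g ≡ 0 at y ∈ {4, 7}; common: ∅.
  x = 2: f ≡ 0 at y ∈ ∅; g ≡ 0 at y ∈ {3, 10}; common: ∅.
  x = 3: f ≡ 0 at y ∈ ∅; g ≡ 0 at y ∈ {2}; common: ∅.
  x = 4: f ≡ 0 at y ∈ {0, 7}; g ≡ 0 at y ∈ {1, 5}; common: ∅.
  x = 5: f ≡ 0 at y ∈ ∅; g ≡ 0 at y ∈ {0, 8}; common: ∅.
  x = 6: f ≡ 0 at y ∈ {0, 8}; g ≡ 0 at y ∈ {0, 10}; common: {0}.
  x = 7: f ≡ 0 at y ∈ {6, 8}; g ≡ 0 at y ∈ {3, 9}; common: ∅.
  x = 8: f ≡ 0 at y ∈ {3, 6}; g ≡ 0 at y ∈ {6, 8}; common: {6}.
  x = 9: f ≡ 0 at y ∈ ∅; g ≡ 0 at y ∈ {7, 9}; common: ∅.
  x = 10: f ≡ 0 at y ∈ {3, 7}; g ≡ 0 at y ∈ {1, 6}; common: ∅.
Collecting: common zeros = {(6, 0), (8, 6)}, so the count is 2.
Comparison with the Bézout bound: 2 ≤ 4 = deg(f)·deg(g), as expected for curves with no common component (the affine F_11-count falls short of the bound because intersections may lie at infinity, over extension fields, or carry multiplicity).


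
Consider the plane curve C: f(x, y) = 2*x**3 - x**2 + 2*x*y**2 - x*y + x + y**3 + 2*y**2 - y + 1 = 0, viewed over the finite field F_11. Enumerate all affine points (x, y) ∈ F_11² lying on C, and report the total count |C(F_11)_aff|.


Affine F_11-points: {(1, 7), (2, 5), (2, 6), (5, 0), (5, 2), (5, 8), (7, 3), (7, 7), (8, 1), (9, 7), (10, 9)}; count = 11.

For each of the 121 pairs (x, y) ∈ F_11², evaluate f(x, y) mod 11. Record the zeros.
  x = 0: [0↦1, 1↦3, 2↦4, 3↦10, 4↦5, 5↦6, 6↦8, 7↦6, 8↦6, 9↦3, 10↦3]  zeros at y ∈ ∅
  x = 1: [0↦3, 1↦6, 2↦1, 3↦5, 4↦2, 5↦9, 6↦10, 7↦0, 8↦7, 9↦4, 10↦8]  zeros at y ∈ {7}
  x = 2: [0↦4, 1↦8, 2↦8, 3↦10, 4↦9, 5↦0, 6↦0, 7↦4, 8↦7, 9↦4, 10↦1]  zeros at y ∈ {5, 6}
  x = 3: [0↦5, 1↦10, 2↦4, 3↦4, 4↦5, 5↦2, 6↦1, 7↦8, 8↦7, 9↦4, 10↦5]  zeros at y ∈ ∅
  x = 4: [0↦7, 1↦2, 2↦1, 3↦10, 4↦2, 5↦5, 6↦3, 7↦2, 8↦8, 9↦5, 10↦10]  zeros at y ∈ ∅
  x = 5: [0↦0, 1↦7, 2↦0, 3↦7, 4↦1, 5↦10, 6↦7, 7↦9, 8↦0, 9↦8, 10↦6]  zeros at y ∈ {0, 2, 8}
  x = 6: [0↦7, 1↦4, 2↦2, 3↦7, 4↦3, 5↦7, 6↦3, 7↦8, 8↦6, 9↦3, 10↦5]  zeros at y ∈ ∅
  x = 7: [0↦7, 1↦5, 2↦8, 3↦0, 4↦9, 5↦8, 6↦3, 7↦0, 8↦5, 9↦2, 10↦8]  zeros at y ∈ {3, 7}
  x = 8: [0↦1, 1↦0, 2↦8, 3↦9, 4↦9, 5↦3, 6↦8, 7↦8, 8↦9, 9↦6, 10↦5]  zeros at y ∈ {1}
  x = 9: [0↦1, 1↦1, 2↦3, 3↦2, 4↦4, 5↦4, 6↦8, 7↦0, 8↦8, 9↦5, 10↦8]  zeros at y ∈ {7}
  x = 10: [0↦8, 1↦9, 2↦5, 3↦2, 4↦6, 5↦1, 6↦4, 7↦10, 8↦3, 9↦0, 10↦7]  zeros at y ∈ {9}
Collecting zeros: affine points = {(1, 7), (2, 5), (2, 6), (5, 0), (5, 2), (5, 8), (7, 3), (7, 7), (8, 1), (9, 7), (10, 9)}.
Total count |C(F_11)_aff| = 11.


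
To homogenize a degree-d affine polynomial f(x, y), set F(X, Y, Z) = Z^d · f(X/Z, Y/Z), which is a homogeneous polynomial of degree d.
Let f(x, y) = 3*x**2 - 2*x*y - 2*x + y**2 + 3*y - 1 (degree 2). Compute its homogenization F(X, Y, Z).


F(X, Y, Z) = 3*X**2 - 2*X*Y - 2*X*Z + Y**2 + 3*Y*Z - Z**2

deg(f) = 2.
Substitute x = X/Z, y = Y/Z into f, then multiply by Z^2.
  monomial 3·x^2·y^0 ↦ 3·X^2·Y^0·Z^0.
  monomial -2·x^1·y^1 ↦ -2·X^1·Y^1·Z^0.
  monomial -2·x^1·y^0 ↦ -2·X^1·Y^0·Z^1.
  monomial 1·x^0·y^2 ↦ 1·X^0·Y^2·Z^0.
  monomial 3·x^0·y^1 ↦ 3·X^0·Y^1·Z^1.
  monomial -1·x^0·y^0 ↦ -1·X^0·Y^0·Z^2.
Collecting: F(X, Y, Z) = 3*X**2 - 2*X*Y - 2*X*Z + Y**2 + 3*Y*Z - Z**2.


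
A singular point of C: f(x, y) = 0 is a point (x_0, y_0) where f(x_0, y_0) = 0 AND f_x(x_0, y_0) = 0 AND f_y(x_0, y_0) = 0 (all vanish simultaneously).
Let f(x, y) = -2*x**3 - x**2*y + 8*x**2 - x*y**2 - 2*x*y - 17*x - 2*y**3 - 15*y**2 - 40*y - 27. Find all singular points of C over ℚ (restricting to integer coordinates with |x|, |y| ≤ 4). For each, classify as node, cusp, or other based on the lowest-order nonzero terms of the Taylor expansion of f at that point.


Singular points: {(2, -3)}; classification: node.

Compute partial derivatives:
  f_x = -6*x**2 - 2*x*y + 16*x - y**2 - 2*y - 17.
  f_y = -x**2 - 2*x*y - 2*x - 6*y**2 - 30*y - 40.
Scan x_0 ∈ {−4, ..., 4}. For each x_0, f_y(x_0, y) is a polynomial in y; find its integer roots y ∈ {−4, ..., 4}, then test f_x and f at those candidates.
  x = -4: f_y(-4, y) = -6*y**2 - 22*y - 48; no integer root y with |y| ≤ 4.
  x = -3: f_y(-3, y) = -6*y**2 - 24*y - 43; no integer root y with |y| ≤ 4.
  x = -2: f_y(-2, y) = -6*y**2 - 26*y - 40; no integer root y with |y| ≤ 4.
  x = -1: f_y(-1, y) = -6*y**2 - 28*y - 39; no integer root y with |y| ≤ 4.
  x = 0: f_y(0, y) = -6*y**2 - 30*y - 40; no integer root y with |y| ≤ 4.
  x = 1: f_y(1, y) = -6*y**2 - 32*y - 43; no integer root y with |y| ≤ 4.
  x = 2: f_y(2, y) = -6*y**2 - 34*y - 48; vanishes at y ∈ {-3}. (2, -3): f_x = 0, f = 0 — SINGULAR.
  x = 3: f_y(3, y) = -6*y**2 - 36*y - 55; no integer root y with |y| ≤ 4.
  x = 4: f_y(4, y) = -6*y**2 - 38*y - 64; no integer root y with |y| ≤ 4.
Only singular point on the grid: (2, -3).
Classify: substitute x = 2 + u, y = -3 + v and expand: f = -2*u**3 - u**2*v - u**2 - u*v**2 - 2*v**3 + v**2.
No constant or linear terms (consistent with a singular point). Quadratic part: -u**2 + v**2. Cubic part: -2*u**3 - u**2*v - u*v**2 - 2*v**3.
The quadratic part v**2 - u**2 = (v − u)(v + u) splits into two distinct linear factors, so there are two distinct tangent lines y − -3 = ±(x − 2) — this is a node (ordinary double point).
Classification: node.


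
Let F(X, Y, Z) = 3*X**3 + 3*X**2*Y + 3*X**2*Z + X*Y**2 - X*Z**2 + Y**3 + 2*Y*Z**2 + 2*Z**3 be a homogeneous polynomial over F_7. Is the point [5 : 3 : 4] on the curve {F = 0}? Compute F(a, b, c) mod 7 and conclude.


F(5,3,4) ≡ 3 (mod 7); P is NOT on the curve.

Evaluate F(5, 3, 4) term-by-term (mod 7).
  3*X**3 ↦ 3·125·1·1 = 375
  3*X**2*Y ↦ 3·25·3·1 = 225
  3*X**2*Z ↦ 3·25·1·4 = 300
  X*Y**2 ↦ 1·5·9·1 = 45
  -X*Z**2 ↦ -1·5·1·16 = -80
  Y**3 ↦ 1·1·27·1 = 27
  2*Y*Z**2 ↦ 2·1·3·16 = 96
  2*Z**3 ↦ 2·1·1·64 = 128
Sum: F(5, 3, 4) = (375) + (225) + (300) + (45) + (-80) + (27) + (96) + (128) = 1116.
Reducing mod 7: 1116 ≡ 3 (mod 7).
Since F(a, b, c) ≡ 3 ≠ 0 (mod 7), P does NOT lie on the curve.


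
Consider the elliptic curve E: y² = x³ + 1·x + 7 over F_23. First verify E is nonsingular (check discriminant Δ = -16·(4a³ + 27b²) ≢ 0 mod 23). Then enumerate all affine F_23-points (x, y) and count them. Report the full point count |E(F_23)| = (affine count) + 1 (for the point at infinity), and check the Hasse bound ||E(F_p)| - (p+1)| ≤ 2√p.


Affine points = {(1, 3), (1, 20), (4, 11), (4, 12), (7, 9), (7, 14), (9, 3), (9, 20), (13, 3), (13, 20), (15, 4), (15, 19), (16, 5), (16, 18), (19, 10), (19, 13), (20, 0)}; affine count = 17; |E(F_23)| = 18.

Discriminant check: Δ ∝ 4a³ + 27b² = 4·1³ + 27·7² = 4·1 + 27·49 ≡ 16 (mod 23). Nonzero ⇒ E is nonsingular.
For each x ∈ F_23, compute rhs = x³ + 1·x + 7 mod 23, then count y ∈ F_23 with y² ≡ rhs.
  x = 0: rhs = 7, matching y values: none (0 points).
  x = 1: rhs = 9, matching y values: 3, 20 (2 points).
  x = 2: rhs = 17, matching y values: none (0 points).
  x = 3: rhs = 14, matching y values: none (0 points).
  x = 4: rhs = 6, matching y values: 11, 12 (2 points).
  x = 5: rhs = 22, matching y values: none (0 points).
  x = 6: rhs = 22, matching y values: none (0 points).
  x = 7: rhs = 12, matching y values: 9, 14 (2 points).
  x = 8: rhs = 21, matching y values: none (0 points).
  x = 9: rhs = 9, matching y values: 3, 20 (2 points).
  x = 10: rhs = 5, matching y values: none (0 points).
  x = 11: rhs = 15, matching y values: none (0 points).
  x = 12: rhs = 22, matching y values: none (0 points).
  x = 13: rhs = 9, matching y values: 3, 20 (2 points).
  x = 14: rhs = 5, matching y values: none (0 points).
  x = 15: rhs = 16, matching y values: 4, 19 (2 points).
  x = 16: rhs = 2, matching y values: 5, 18 (2 points).
  x = 17: rhs = 15, matching y values: none (0 points).
  x = 18: rhs = 15, matching y values: none (0 points).
  x = 19: rhs = 8, matching y values: 10, 13 (2 points).
  x = 20: rhs = 0, matching y values: 0 (1 points).
  x = 21: rhs = 20, matching y values: none (0 points).
  x = 22: rhs = 5, matching y values: none (0 points).
Total affine count: 17.
Full point count |E(F_23)| = 17 + 1 = 18.
Hasse bound: |18 − (23+1)| = |-6| = 6 ≤ 2√23 ≈ 9.5917 ✓.


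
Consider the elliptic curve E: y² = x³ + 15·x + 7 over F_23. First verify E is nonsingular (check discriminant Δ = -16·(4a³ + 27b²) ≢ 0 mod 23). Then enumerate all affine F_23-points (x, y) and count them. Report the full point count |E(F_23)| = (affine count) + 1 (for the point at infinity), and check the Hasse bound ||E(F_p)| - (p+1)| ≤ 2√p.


Affine points = {(1, 0), (4, 4), (4, 19), (5, 0), (7, 8), (7, 15), (8, 8), (8, 15), (11, 10), (11, 13), (12, 11), (12, 12), (17, 0), (20, 2), (20, 21)}; affine count = 15; |E(F_23)| = 16.

Discriminant check: Δ ∝ 4a³ + 27b² = 4·15³ + 27·7² = 4·3375 + 27·49 ≡ 11 (mod 23). Nonzero ⇒ E is nonsingular.
For each x ∈ F_23, compute rhs = x³ + 15·x + 7 mod 23, then count y ∈ F_23 with y² ≡ rhs.
  x = 0: rhs = 7, matching y values: none (0 points).
  x = 1: rhs = 0, matching y values: 0 (1 points).
  x = 2: rhs = 22, matching y values: none (0 points).
  x = 3: rhs = 10, matching y values: none (0 points).
  x = 4: rhs = 16, matching y values: 4, 19 (2 points).
  x = 5: rhs = 0, matching y values: 0 (1 points).
  x = 6: rhs = 14, matching y values: none (0 points).
  x = 7: rhs = 18, matching y values: 8, 15 (2 points).
  x = 8: rhs = 18, matching y values: 8, 15 (2 points).
  x = 9: rhs = 20, matching y values: none (0 points).
  x = 10: rhs = 7, matching y values: none (0 points).
  x = 11: rhs = 8, matching y values: 10, 13 (2 points).
  x = 12: rhs = 6, matching y values: 11, 12 (2 points).
  x = 13: rhs = 7, matching y values: none (0 points).
  x = 14: rhs = 17, matching y values: none (0 points).
  x = 15: rhs = 19, matching y values: none (0 points).
  x = 16: rhs = 19, matching y values: none (0 points).
  x = 17: rhs = 0, matching y values: 0 (1 points).
  x = 18: rhs = 14, matching y values: none (0 points).
  x = 19: rhs = 21, matching y values: none (0 points).
  x = 20: rhs = 4, matching y values: 2, 21 (2 points).
  x = 21: rhs = 15, matching y values: none (0 points).
  x = 22: rhs = 14, matching y values: none (0 points).
Total affine count: 15.
Full point count |E(F_23)| = 15 + 1 = 16.
Hasse bound: |16 − (23+1)| = |-8| = 8 ≤ 2√23 ≈ 9.5917 ✓.


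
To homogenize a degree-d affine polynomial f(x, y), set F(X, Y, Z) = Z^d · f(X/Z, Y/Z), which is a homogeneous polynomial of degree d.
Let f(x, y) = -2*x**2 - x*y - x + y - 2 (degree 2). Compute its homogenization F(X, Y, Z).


F(X, Y, Z) = -2*X**2 - X*Y - X*Z + Y*Z - 2*Z**2

deg(f) = 2.
Substitute x = X/Z, y = Y/Z into f, then multiply by Z^2.
  monomial -2·x^2·y^0 ↦ -2·X^2·Y^0·Z^0.
  monomial -1·x^1·y^1 ↦ -1·X^1·Y^1·Z^0.
  monomial -1·x^1·y^0 ↦ -1·X^1·Y^0·Z^1.
  monomial 1·x^0·y^1 ↦ 1·X^0·Y^1·Z^1.
  monomial -2·x^0·y^0 ↦ -2·X^0·Y^0·Z^2.
Collecting: F(X, Y, Z) = -2*X**2 - X*Y - X*Z + Y*Z - 2*Z**2.


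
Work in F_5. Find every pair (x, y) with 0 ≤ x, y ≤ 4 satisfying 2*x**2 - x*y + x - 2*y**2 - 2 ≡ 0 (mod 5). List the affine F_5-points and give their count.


Affine F_5-points: {(0, 2), (0, 3), (1, 3), (1, 4), (3, 2), (3, 4)}; count = 6.

For each of the 25 pairs (x, y) ∈ F_5², evaluate f(x, y) mod 5. Record the zeros.
  x = 0: [0↦3, 1↦1, 2↦0, 3↦0, 4↦1]  zeros at y ∈ {2, 3}
  x = 1: [0↦1, 1↦3, 2↦1, 3↦0, 4↦0]  zeros at y ∈ {3, 4}
  x = 2: [0↦3, 1↦4, 2↦1, 3↦4, 4↦3]  zeros at y ∈ ∅
  x = 3: [0↦4, 1↦4, 2↦0, 3↦2, 4↦0]  zeros at y ∈ {2, 4}
  x = 4: [0↦4, 1↦3, 2↦3, 3↦4, 4↦1]  zeros at y ∈ ∅
Collecting zeros: affine points = {(0, 2), (0, 3), (1, 3), (1, 4), (3, 2), (3, 4)}.
Total count |C(F_5)_aff| = 6.


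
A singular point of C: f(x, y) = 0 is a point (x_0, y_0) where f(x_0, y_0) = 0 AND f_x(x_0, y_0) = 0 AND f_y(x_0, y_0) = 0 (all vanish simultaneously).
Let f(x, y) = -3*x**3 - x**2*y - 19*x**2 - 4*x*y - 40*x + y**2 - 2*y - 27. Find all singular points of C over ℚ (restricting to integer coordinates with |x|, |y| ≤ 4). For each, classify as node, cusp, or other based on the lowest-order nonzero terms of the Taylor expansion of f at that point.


Singular points: {(-2, -1)}; classification: cusp.

Compute partial derivatives:
  f_x = -9*x**2 - 2*x*y - 38*x - 4*y - 40.
  f_y = -x**2 - 4*x + 2*y - 2.
Scan x_0 ∈ {−4, ..., 4}. For each x_0, f_y(x_0, y) is a polynomial in y; find its integer roots y ∈ {−4, ..., 4}, then test f_x and f at those candidates.
  x = -4: f_y(-4, y) = 2*y - 2; vanishes at y ∈ {1}. (-4, 1): f_x = -28 ≠ 0.
  x = -3: f_y(-3, y) = 2*y + 1; no integer root y with |y| ≤ 4.
  x = -2: f_y(-2, y) = 2*y + 2; vanishes at y ∈ {-1}. (-2, -1): f_x = 0, f = 0 — SINGULAR.
  x = -1: f_y(-1, y) = 2*y + 1; no integer root y with |y| ≤ 4.
  x = 0: f_y(0, y) = 2*y - 2; vanishes at y ∈ {1}. (0, 1): f_x = -44 ≠ 0.
  x = 1: f_y(1, y) = 2*y - 7; no integer root y with |y| ≤ 4.
  x = 2: f_y(2, y) = 2*y - 14; no integer root y with |y| ≤ 4.
  x = 3: f_y(3, y) = 2*y - 23; no integer root y with |y| ≤ 4.
  x = 4: f_y(4, y) = 2*y - 34; no integer root y with |y| ≤ 4.
Only singular point on the grid: (-2, -1).
Classify: substitute x = -2 + u, y = -1 + v and expand: f = -3*u**3 - u**2*v + v**2.
No constant or linear terms (consistent with a singular point). Quadratic part: v**2. Cubic part: -3*u**3 - u**2*v.
The quadratic part v**2 is a perfect square, so there is a single (double) tangent line v = 0, i.e. y = -1. Restricting the cubic part to that line (v = 0) leaves -3*u**3 ≠ 0, so f is not divisible by v and the branch is v² ≈ 3*u**3 to lowest order — this is a cusp.
Classification: cusp.


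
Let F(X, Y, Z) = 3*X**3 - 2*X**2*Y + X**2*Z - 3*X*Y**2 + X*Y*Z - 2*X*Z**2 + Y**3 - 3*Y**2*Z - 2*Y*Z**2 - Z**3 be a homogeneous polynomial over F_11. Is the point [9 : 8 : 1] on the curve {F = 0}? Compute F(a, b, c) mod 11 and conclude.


F(9,8,1) ≡ 8 (mod 11); P is NOT on the curve.

Evaluate F(9, 8, 1) term-by-term (mod 11).
  3*X**3 ↦ 3·729·1·1 = 2187
  -2*X**2*Y ↦ -2·81·8·1 = -1296
  X**2*Z ↦ 1·81·1·1 = 81
  -3*X*Y**2 ↦ -3·9·64·1 = -1728
  X*Y*Z ↦ 1·9·8·1 = 72
  -2*X*Z**2 ↦ -2·9·1·1 = -18
  Y**3 ↦ 1·1·512·1 = 512
  -3*Y**2*Z ↦ -3·1·64·1 = -192
  -2*Y*Z**2 ↦ -2·1·8·1 = -16
  -Z**3 ↦ -1·1·1·1 = -1
Sum: F(9, 8, 1) = (2187) + (-1296) + (81) + (-1728) + (72) + (-18) + (512) + (-192) + (-16) + (-1) = -399.
Reducing mod 11: -399 ≡ 8 (mod 11).
Since F(a, b, c) ≡ 8 ≠ 0 (mod 11), P does NOT lie on the curve.


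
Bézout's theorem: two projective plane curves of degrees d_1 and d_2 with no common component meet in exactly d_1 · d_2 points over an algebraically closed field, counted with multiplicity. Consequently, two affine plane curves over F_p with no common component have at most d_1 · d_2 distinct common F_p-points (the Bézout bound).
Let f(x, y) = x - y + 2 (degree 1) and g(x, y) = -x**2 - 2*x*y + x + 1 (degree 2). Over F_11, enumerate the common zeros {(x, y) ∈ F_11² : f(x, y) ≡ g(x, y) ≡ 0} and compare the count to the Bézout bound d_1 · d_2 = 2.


Common zeros: ∅; count = 0; Bézout bound = 2.

deg(f) = 1, deg(g) = 2, so Bézout bound = 2.
Scan x ∈ F_11. For each x, list the y ∈ F_11 with f(x, y) ≡ 0 and those with g(x, y) ≡ 0 (mod 11); the common zeros in that column are the intersection.
  x = 0: f ≡ 0 at y ∈ {2}; g ≡ 0 at y ∈ ∅; common: ∅.
  x = 1: f ≡ 0 at y ∈ {3}; g ≡ 0 at y ∈ {6}; common: ∅.
  x = 2: f ≡ 0 at y ∈ {4}; g ≡ 0 at y ∈ {8}; common: ∅.
  x = 3: f ≡ 0 at y ∈ {5}; g ≡ 0 at y ∈ {1}; common: ∅.
  x = 4: f ≡ 0 at y ∈ {6}; g ≡ 0 at y ∈ {0}; common: ∅.
  x = 5: f ≡ 0 at y ∈ {7}; g ≡ 0 at y ∈ {8}; common: ∅.
  x = 6: f ≡ 0 at y ∈ {8}; g ≡ 0 at y ∈ {4}; common: ∅.
  x = 7: f ≡ 0 at y ∈ {9}; g ≡ 0 at y ∈ {1}; common: ∅.
  x = 8: f ≡ 0 at y ∈ {10}; g ≡ 0 at y ∈ {0}; common: ∅.
  x = 9: f ≡ 0 at y ∈ {0}; g ≡ 0 at y ∈ {4}; common: ∅.
  x = 10: f ≡ 0 at y ∈ {1}; g ≡ 0 at y ∈ {6}; common: ∅.
Collecting: common zeros = ∅, so the count is 0.
Comparison with the Bézout bound: 0 ≤ 2 = deg(f)·deg(g), as expected for curves with no common component (the affine F_11-count falls short of the bound because intersections may lie at infinity, over extension fields, or carry multiplicity).


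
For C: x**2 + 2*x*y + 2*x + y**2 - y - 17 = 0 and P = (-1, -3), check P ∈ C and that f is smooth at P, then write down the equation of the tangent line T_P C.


Tangent line at P: -6*x - 9*y - 33 = 0.

Step 1: f(-1, -3) = 0, so P lies on C.
Step 2: partial derivatives
  f_x(x, y) = 2*x + 2*y + 2, f_y(x, y) = 2*x + 2*y - 1.
  f_x(P) = -6, f_y(P) = -9 (gradient nonzero, so P is smooth).
Step 3: tangent line at P: -6·(x − -1) + -9·(y − -3) = 0.
Expanding: -6*x - 9*y - 33 = 0.


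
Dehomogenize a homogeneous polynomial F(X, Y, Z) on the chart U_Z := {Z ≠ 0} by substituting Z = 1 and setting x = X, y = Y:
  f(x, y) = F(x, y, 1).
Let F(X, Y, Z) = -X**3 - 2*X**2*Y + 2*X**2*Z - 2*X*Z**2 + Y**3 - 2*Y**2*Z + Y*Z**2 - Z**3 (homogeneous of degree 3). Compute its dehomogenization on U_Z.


f(x, y) = -x**3 - 2*x**2*y + 2*x**2 - 2*x + y**3 - 2*y**2 + y - 1

On U_Z we set Z = 1. Each monomial c·X^i·Y^j·Z^k in F becomes c·x^i·y^j·1^k = c·x^i·y^j.
Substituting Z = 1: F(X, Y, 1) = -x**3 - 2*x**2*y + 2*x**2 - 2*x + y**3 - 2*y**2 + y - 1.
Note: deg(f) ≤ deg(F) = 3; strict inequality happens when F is divisible by Z (lost terms).


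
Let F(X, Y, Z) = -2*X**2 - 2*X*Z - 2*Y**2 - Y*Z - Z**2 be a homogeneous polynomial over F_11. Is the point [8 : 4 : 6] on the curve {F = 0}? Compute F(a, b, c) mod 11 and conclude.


F(8,4,6) ≡ 3 (mod 11); P is NOT on the curve.

Evaluate F(8, 4, 6) term-by-term (mod 11).
  -2*X**2 ↦ -2·64·1·1 = -128
  -2*X*Z ↦ -2·8·1·6 = -96
  -2*Y**2 ↦ -2·1·16·1 = -32
  -Y*Z ↦ -1·1·4·6 = -24
  -Z**2 ↦ -1·1·1·36 = -36
Sum: F(8, 4, 6) = (-128) + (-96) + (-32) + (-24) + (-36) = -316.
Reducing mod 11: -316 ≡ 3 (mod 11).
Since F(a, b, c) ≡ 3 ≠ 0 (mod 11), P does NOT lie on the curve.


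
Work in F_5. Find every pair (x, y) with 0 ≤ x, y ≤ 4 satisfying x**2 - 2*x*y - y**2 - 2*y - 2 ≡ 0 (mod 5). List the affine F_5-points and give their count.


Affine F_5-points: {(0, 1), (0, 2), (2, 1), (2, 3), (4, 2), (4, 3)}; count = 6.

For each of the 25 pairs (x, y) ∈ F_5², evaluate f(x, y) mod 5. Record the zeros.
  x = 0: [0↦3, 1↦0, 2↦0, 3↦3, 4↦4]  zeros at y ∈ {1, 2}
  x = 1: [0↦4, 1↦4, 2↦2, 3↦3, 4↦2]  zeros at y ∈ ∅
  x = 2: [0↦2, 1↦0, 2↦1, 3↦0, 4↦2]  zeros at y ∈ {1, 3}
  x = 3: [0↦2, 1↦3, 2↦2, 3↦4, 4↦4]  zeros at y ∈ ∅
  x = 4: [0↦4, 1↦3, 2↦0, 3↦0, 4↦3]  zeros at y ∈ {2, 3}
Collecting zeros: affine points = {(0, 1), (0, 2), (2, 1), (2, 3), (4, 2), (4, 3)}.
Total count |C(F_5)_aff| = 6.


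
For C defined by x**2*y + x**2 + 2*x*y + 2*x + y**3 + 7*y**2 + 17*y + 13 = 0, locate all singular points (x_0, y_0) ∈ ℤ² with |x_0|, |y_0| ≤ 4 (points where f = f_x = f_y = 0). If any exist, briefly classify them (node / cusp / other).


Singular points: {(-1, -2)}; classification: node.

Compute partial derivatives:
  f_x = 2*x*y + 2*x + 2*y + 2.
  f_y = x**2 + 2*x + 3*y**2 + 14*y + 17.
Scan x_0 ∈ {−4, ..., 4}. For each x_0, f_y(x_0, y) is a polynomial in y; find its integer roots y ∈ {−4, ..., 4}, then test f_x and f at those candidates.
  x = -4: f_y(-4, y) = 3*y**2 + 14*y + 25; no integer root y with |y| ≤ 4.
  x = -3: f_y(-3, y) = 3*y**2 + 14*y + 20; no integer root y with |y| ≤ 4.
  x = -2: f_y(-2, y) = 3*y**2 + 14*y + 17; no integer root y with |y| ≤ 4.
  x = -1: f_y(-1, y) = 3*y**2 + 14*y + 16; vanishes at y ∈ {-2}. (-1, -2): f_x = 0, f = 0 — SINGULAR.
  x = 0: f_y(0, y) = 3*y**2 + 14*y + 17; no integer root y with |y| ≤ 4.
  x = 1: f_y(1, y) = 3*y**2 + 14*y + 20; no integer root y with |y| ≤ 4.
  x = 2: f_y(2, y) = 3*y**2 + 14*y + 25; no integer root y with |y| ≤ 4.
  x = 3: f_y(3, y) = 3*y**2 + 14*y + 32; no integer root y with |y| ≤ 4.
  x = 4: f_y(4, y) = 3*y**2 + 14*y + 41; no integer root y with |y| ≤ 4.
Only singular point on the grid: (-1, -2).
Classify: substitute x = -1 + u, y = -2 + v and expand: f = u**2*v - u**2 + v**3 + v**2.
No constant or linear terms (consistent with a singular point). Quadratic part: -u**2 + v**2. Cubic part: u**2*v + v**3.
The quadratic part v**2 - u**2 = (v − u)(v + u) splits into two distinct linear factors, so there are two distinct tangent lines y − -2 = ±(x − -1) — this is a node (ordinary double point).
Classification: node.
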